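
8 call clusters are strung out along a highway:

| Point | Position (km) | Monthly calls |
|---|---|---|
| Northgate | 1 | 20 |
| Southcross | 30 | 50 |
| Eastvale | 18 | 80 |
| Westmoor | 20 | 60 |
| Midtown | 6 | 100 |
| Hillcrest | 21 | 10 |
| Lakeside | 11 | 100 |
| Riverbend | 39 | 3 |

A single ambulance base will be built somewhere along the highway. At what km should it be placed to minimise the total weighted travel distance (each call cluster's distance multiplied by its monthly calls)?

For a sum of weighted absolute distances on a line, the optimum is the weighted median (not the mean). Total weight W = 423; half-weight = 211.5.
Sort by position and accumulate weight:
  km 1 (Northgate, w=20) → cum 20
  km 6 (Midtown, w=100) → cum 120
  km 11 (Lakeside, w=100) → cum 220  ≥ 211.5 → median here
  km 18 (Eastvale, w=80) → cum 300
  km 20 (Westmoor, w=60) → cum 360
  km 21 (Hillcrest, w=10) → cum 370
  km 30 (Southcross, w=50) → cum 420
  km 39 (Riverbend, w=3) → cum 423
Optimal location: km 11.

x = 11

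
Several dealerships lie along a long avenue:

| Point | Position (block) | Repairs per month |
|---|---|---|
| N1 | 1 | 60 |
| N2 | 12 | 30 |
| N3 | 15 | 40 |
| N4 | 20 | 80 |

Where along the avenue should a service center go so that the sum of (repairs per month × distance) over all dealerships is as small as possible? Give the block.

For a sum of weighted absolute distances on a line, the optimum is the weighted median (not the mean). Total weight W = 210; half-weight = 105.
Sort by position and accumulate weight:
  block 1 (N1, w=60) → cum 60
  block 12 (N2, w=30) → cum 90
  block 15 (N3, w=40) → cum 130  ≥ 105 → median here
  block 20 (N4, w=80) → cum 210
Optimal location: block 15.

x = 15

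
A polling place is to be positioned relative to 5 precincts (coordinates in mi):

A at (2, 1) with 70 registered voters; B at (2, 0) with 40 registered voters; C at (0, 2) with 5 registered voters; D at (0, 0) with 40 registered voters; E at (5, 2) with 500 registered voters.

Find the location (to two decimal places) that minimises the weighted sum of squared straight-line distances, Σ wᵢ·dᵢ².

The minimiser of Σwᵢ‖p−pᵢ‖² is the weighted centroid p* = (Σwᵢpᵢ)/(Σwᵢ).
Σwᵢ = 655.
Σwᵢxᵢ = 70·2 + 40·2 + 5·0 + 40·0 + 500·5 = 2720.
Σwᵢyᵢ = 70·1 + 40·0 + 5·2 + 40·0 + 500·2 = 1080.
x* = 2720/655 = 4.15, y* = 1080/655 = 1.65.

(4.15, 1.65)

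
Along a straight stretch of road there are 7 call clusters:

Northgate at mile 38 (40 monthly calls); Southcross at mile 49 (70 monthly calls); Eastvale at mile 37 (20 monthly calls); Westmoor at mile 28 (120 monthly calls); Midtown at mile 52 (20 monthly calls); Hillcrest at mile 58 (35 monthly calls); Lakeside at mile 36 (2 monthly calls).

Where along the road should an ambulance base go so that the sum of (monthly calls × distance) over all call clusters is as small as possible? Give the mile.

For a sum of weighted absolute distances on a line, the optimum is the weighted median (not the mean). Total weight W = 307; half-weight = 153.5.
Sort by position and accumulate weight:
  mile 28 (Westmoor, w=120) → cum 120
  mile 36 (Lakeside, w=2) → cum 122
  mile 37 (Eastvale, w=20) → cum 142
  mile 38 (Northgate, w=40) → cum 182  ≥ 153.5 → median here
  mile 49 (Southcross, w=70) → cum 252
  mile 52 (Midtown, w=20) → cum 272
  mile 58 (Hillcrest, w=35) → cum 307
Optimal location: mile 38.

x = 38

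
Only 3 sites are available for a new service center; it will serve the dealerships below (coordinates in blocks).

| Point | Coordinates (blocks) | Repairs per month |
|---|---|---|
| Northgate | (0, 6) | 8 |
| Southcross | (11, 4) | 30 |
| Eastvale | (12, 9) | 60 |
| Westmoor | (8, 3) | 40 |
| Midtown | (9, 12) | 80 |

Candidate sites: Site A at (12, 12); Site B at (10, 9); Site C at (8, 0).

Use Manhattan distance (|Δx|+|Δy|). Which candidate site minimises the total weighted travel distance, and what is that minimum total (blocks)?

Site B, total 1044 blocks

Total weighted distance at each candidate:
  Site A (12, 12): total = 1354
  Site B (10, 9): total = 1044
  Site C (8, 0): total = 2262
Minimum is at Site B with total 1044 blocks.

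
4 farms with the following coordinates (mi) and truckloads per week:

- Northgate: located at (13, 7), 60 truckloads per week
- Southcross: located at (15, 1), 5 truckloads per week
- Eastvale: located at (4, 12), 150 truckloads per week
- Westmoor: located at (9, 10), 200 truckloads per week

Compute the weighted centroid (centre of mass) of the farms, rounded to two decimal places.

(7.84, 10.18)

The minimiser of Σwᵢ‖p−pᵢ‖² is the weighted centroid p* = (Σwᵢpᵢ)/(Σwᵢ).
Σwᵢ = 415.
Σwᵢxᵢ = 60·13 + 5·15 + 150·4 + 200·9 = 3255.
Σwᵢyᵢ = 60·7 + 5·1 + 150·12 + 200·10 = 4225.
x* = 3255/415 = 7.84, y* = 4225/415 = 10.18.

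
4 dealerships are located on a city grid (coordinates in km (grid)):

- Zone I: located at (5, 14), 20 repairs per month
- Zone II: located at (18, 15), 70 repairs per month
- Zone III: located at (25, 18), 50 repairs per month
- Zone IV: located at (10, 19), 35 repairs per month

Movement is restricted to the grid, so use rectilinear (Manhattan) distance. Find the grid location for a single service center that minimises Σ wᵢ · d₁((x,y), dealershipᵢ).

(18, 15)

Manhattan distance separates: Σwᵢ(|x−xᵢ|+|y−yᵢ|) = Σwᵢ|x−xᵢ| + Σwᵢ|y−yᵢ|, so x and y are optimised independently as 1-D weighted medians.
Total weight W = 175; half = 87.5.
x-coordinate, sorted with cumulative weight:
  x=5 (Zone I, w=20) cum 20
  x=10 (Zone IV, w=35) cum 55
  x=18 (Zone II, w=70) cum 125  ← median
  x=25 (Zone III, w=50) cum 175
⇒ x* = 18
y-coordinate, sorted with cumulative weight:
  y=14 (Zone I, w=20) cum 20
  y=15 (Zone II, w=70) cum 90  ← median
  y=18 (Zone III, w=50) cum 140
  y=19 (Zone IV, w=35) cum 175
⇒ y* = 15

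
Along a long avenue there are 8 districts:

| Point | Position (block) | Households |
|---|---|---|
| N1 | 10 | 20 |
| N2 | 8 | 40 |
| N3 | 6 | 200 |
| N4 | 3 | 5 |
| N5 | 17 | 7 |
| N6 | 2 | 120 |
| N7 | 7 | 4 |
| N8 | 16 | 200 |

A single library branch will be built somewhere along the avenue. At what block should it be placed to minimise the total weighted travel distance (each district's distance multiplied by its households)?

For a sum of weighted absolute distances on a line, the optimum is the weighted median (not the mean). Total weight W = 596; half-weight = 298.
Sort by position and accumulate weight:
  block 2 (N6, w=120) → cum 120
  block 3 (N4, w=5) → cum 125
  block 6 (N3, w=200) → cum 325  ≥ 298 → median here
  block 7 (N7, w=4) → cum 329
  block 8 (N2, w=40) → cum 369
  block 10 (N1, w=20) → cum 389
  block 16 (N8, w=200) → cum 589
  block 17 (N5, w=7) → cum 596
Optimal location: block 6.

x = 6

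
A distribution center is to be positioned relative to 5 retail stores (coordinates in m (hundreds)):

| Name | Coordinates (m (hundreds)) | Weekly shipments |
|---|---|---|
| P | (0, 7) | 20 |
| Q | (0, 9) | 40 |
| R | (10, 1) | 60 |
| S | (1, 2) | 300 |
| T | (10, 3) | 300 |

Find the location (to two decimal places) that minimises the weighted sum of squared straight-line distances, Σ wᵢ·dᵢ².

The minimiser of Σwᵢ‖p−pᵢ‖² is the weighted centroid p* = (Σwᵢpᵢ)/(Σwᵢ).
Σwᵢ = 720.
Σwᵢxᵢ = 20·0 + 40·0 + 60·10 + 300·1 + 300·10 = 3900.
Σwᵢyᵢ = 20·7 + 40·9 + 60·1 + 300·2 + 300·3 = 2060.
x* = 3900/720 = 5.42, y* = 2060/720 = 2.86.

(5.42, 2.86)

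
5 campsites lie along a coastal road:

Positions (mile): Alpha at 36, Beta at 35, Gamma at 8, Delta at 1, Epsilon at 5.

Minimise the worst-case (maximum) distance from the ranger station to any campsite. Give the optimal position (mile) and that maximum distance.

location 18.5, max distance 17.5

The 1-center on a line is the midpoint of the two extreme points: leftmost at 1, rightmost at 36.
Optimal location = (1 + 36)/2 = 18.5; maximum distance = (36 − 1)/2 = 17.5.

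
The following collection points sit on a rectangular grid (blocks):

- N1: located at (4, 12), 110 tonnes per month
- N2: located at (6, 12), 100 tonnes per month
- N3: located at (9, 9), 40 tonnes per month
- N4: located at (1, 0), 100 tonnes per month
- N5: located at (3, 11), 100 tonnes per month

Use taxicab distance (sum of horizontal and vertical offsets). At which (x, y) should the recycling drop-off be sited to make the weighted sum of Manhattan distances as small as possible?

Manhattan distance separates: Σwᵢ(|x−xᵢ|+|y−yᵢ|) = Σwᵢ|x−xᵢ| + Σwᵢ|y−yᵢ|, so x and y are optimised independently as 1-D weighted medians.
Total weight W = 450; half = 225.
x-coordinate, sorted with cumulative weight:
  x=1 (N4, w=100) cum 100
  x=3 (N5, w=100) cum 200
  x=4 (N1, w=110) cum 310  ← median
  x=6 (N2, w=100) cum 410
  x=9 (N3, w=40) cum 450
⇒ x* = 4
y-coordinate, sorted with cumulative weight:
  y=0 (N4, w=100) cum 100
  y=9 (N3, w=40) cum 140
  y=11 (N5, w=100) cum 240  ← median
  y=12 (N1, w=110) cum 350
  y=12 (N2, w=100) cum 450
⇒ y* = 11

(4, 11)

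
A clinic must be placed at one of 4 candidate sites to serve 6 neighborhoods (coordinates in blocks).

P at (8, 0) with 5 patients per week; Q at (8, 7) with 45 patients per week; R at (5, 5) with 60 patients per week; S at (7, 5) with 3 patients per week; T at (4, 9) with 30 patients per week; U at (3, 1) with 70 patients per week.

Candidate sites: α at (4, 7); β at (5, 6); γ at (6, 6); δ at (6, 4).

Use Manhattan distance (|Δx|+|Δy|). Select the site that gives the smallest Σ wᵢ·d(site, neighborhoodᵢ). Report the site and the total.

β, total 904 blocks

Total weighted distance at each candidate:
  α (4, 7): total = 980
  β (5, 6): total = 904
  γ (6, 6): total = 1011
  δ (6, 4): total = 1011
Minimum is at β with total 904 blocks.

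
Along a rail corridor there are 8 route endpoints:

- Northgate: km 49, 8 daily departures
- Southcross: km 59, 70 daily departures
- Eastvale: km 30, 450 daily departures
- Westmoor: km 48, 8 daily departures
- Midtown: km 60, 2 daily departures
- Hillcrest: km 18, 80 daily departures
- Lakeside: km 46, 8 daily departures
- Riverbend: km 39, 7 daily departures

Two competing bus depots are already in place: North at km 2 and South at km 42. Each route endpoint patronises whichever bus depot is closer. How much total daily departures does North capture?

The indifferent point is the midpoint (2+42)/2 = 22; route endpoints left of it (closer to North at 2) go to North, those right go to South.
  Hillcrest at 18 (w=80) → North
  Eastvale at 30 (w=450) → South
  Riverbend at 39 (w=7) → South
  Lakeside at 46 (w=8) → South
  Westmoor at 48 (w=8) → South
  Northgate at 49 (w=8) → South
  Southcross at 59 (w=70) → South
  Midtown at 60 (w=2) → South
North captures 80; South captures 553.

80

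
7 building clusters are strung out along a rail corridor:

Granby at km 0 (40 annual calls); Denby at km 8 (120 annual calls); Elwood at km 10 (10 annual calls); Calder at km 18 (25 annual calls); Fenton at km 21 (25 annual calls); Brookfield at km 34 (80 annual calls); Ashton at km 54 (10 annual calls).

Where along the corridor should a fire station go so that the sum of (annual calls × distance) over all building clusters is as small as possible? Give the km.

x = 8

For a sum of weighted absolute distances on a line, the optimum is the weighted median (not the mean). Total weight W = 310; half-weight = 155.
Sort by position and accumulate weight:
  km 0 (Granby, w=40) → cum 40
  km 8 (Denby, w=120) → cum 160  ≥ 155 → median here
  km 10 (Elwood, w=10) → cum 170
  km 18 (Calder, w=25) → cum 195
  km 21 (Fenton, w=25) → cum 220
  km 34 (Brookfield, w=80) → cum 300
  km 54 (Ashton, w=10) → cum 310
Optimal location: km 8.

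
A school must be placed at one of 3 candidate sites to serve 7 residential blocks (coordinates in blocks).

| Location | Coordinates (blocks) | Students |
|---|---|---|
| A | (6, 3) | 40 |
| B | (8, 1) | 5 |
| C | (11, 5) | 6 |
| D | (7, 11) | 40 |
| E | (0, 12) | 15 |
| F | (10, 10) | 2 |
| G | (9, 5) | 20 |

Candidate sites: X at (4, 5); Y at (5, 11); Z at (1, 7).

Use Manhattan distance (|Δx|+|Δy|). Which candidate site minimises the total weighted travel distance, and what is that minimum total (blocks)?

Y, total 879 blocks

Total weighted distance at each candidate:
  X (4, 5): total = 889
  Y (5, 11): total = 879
  Z (1, 7): total = 1211
Minimum is at Y with total 879 blocks.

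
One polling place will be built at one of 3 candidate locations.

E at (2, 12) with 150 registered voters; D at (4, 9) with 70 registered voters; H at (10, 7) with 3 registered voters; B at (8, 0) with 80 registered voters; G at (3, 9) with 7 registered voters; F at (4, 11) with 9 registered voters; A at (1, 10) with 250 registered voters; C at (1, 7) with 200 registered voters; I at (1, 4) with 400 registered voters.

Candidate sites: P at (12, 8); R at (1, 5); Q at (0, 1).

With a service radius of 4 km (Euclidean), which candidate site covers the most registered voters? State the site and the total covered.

Coverage radius r = 4 km; a point is covered iff (Δx)²+(Δy)² ≤ 4² = 16.
  P (12, 8): covers {H} → 3
  R (1, 5): covers {C, I} → 600
  Q (0, 1): covers {I} → 400
Maximum coverage at R: 600 registered voters.

R, covering 600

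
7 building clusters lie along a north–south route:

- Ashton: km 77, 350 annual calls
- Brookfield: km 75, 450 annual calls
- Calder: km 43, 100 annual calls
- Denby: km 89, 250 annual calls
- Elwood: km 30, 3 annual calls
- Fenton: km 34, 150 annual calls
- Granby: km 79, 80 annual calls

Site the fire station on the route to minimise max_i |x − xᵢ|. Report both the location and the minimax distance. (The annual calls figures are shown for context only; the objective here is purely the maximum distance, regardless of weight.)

location 59.5, max distance 29.5

The 1-center on a line is the midpoint of the two extreme points: leftmost at 30, rightmost at 89.
Optimal location = (30 + 89)/2 = 59.5; maximum distance = (89 − 30)/2 = 29.5.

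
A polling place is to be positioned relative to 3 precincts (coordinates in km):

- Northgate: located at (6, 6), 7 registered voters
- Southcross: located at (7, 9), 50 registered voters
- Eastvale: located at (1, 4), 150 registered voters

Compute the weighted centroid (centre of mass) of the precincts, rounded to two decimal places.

(2.62, 5.28)

The minimiser of Σwᵢ‖p−pᵢ‖² is the weighted centroid p* = (Σwᵢpᵢ)/(Σwᵢ).
Σwᵢ = 207.
Σwᵢxᵢ = 7·6 + 50·7 + 150·1 = 542.
Σwᵢyᵢ = 7·6 + 50·9 + 150·4 = 1092.
x* = 542/207 = 2.62, y* = 1092/207 = 5.28.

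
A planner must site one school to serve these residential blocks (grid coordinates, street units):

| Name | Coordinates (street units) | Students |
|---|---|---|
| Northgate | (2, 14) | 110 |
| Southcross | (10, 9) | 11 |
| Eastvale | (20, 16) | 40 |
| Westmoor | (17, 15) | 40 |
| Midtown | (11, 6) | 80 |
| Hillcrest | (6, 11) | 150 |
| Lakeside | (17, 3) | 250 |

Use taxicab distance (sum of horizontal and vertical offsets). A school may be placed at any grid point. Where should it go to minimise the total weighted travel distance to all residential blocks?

Manhattan distance separates: Σwᵢ(|x−xᵢ|+|y−yᵢ|) = Σwᵢ|x−xᵢ| + Σwᵢ|y−yᵢ|, so x and y are optimised independently as 1-D weighted medians.
Total weight W = 681; half = 340.5.
x-coordinate, sorted with cumulative weight:
  x=2 (Northgate, w=110) cum 110
  x=6 (Hillcrest, w=150) cum 260
  x=10 (Southcross, w=11) cum 271
  x=11 (Midtown, w=80) cum 351  ← median
  x=17 (Westmoor, w=40) cum 391
  x=17 (Lakeside, w=250) cum 641
  x=20 (Eastvale, w=40) cum 681
⇒ x* = 11
y-coordinate, sorted with cumulative weight:
  y=3 (Lakeside, w=250) cum 250
  y=6 (Midtown, w=80) cum 330
  y=9 (Southcross, w=11) cum 341  ← median
  y=11 (Hillcrest, w=150) cum 491
  y=14 (Northgate, w=110) cum 601
  y=15 (Westmoor, w=40) cum 641
  y=16 (Eastvale, w=40) cum 681
⇒ y* = 9

(11, 9)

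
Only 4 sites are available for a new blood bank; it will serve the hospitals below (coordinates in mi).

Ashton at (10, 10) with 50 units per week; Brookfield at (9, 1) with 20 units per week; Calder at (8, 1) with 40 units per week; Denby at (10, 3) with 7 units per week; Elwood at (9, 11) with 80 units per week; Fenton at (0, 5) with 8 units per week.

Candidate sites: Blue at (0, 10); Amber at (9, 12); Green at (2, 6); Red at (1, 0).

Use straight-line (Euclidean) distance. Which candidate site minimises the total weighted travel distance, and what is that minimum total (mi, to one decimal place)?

Total weighted distance at each candidate:
  Blue (0, 10): total = 2086.1
  Amber (9, 12): total = 1008.2
  Green (2, 6): total = 1697.6
  Red (1, 0): total = 2312.1
Minimum is at Amber with total 1008.2 mi.

Amber, total 1008.2 mi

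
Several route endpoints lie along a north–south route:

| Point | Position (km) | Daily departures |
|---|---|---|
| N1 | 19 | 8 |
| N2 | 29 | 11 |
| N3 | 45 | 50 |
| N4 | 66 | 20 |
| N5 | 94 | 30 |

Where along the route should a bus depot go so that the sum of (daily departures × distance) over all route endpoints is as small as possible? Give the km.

For a sum of weighted absolute distances on a line, the optimum is the weighted median (not the mean). Total weight W = 119; half-weight = 59.5.
Sort by position and accumulate weight:
  km 19 (N1, w=8) → cum 8
  km 29 (N2, w=11) → cum 19
  km 45 (N3, w=50) → cum 69  ≥ 59.5 → median here
  km 66 (N4, w=20) → cum 89
  km 94 (N5, w=30) → cum 119
Optimal location: km 45.

x = 45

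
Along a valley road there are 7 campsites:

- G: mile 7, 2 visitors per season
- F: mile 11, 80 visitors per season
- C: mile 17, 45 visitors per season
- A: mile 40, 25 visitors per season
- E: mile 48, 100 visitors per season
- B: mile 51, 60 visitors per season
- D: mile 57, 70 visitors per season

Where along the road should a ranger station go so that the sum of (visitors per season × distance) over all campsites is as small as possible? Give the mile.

x = 48

For a sum of weighted absolute distances on a line, the optimum is the weighted median (not the mean). Total weight W = 382; half-weight = 191.
Sort by position and accumulate weight:
  mile 7 (G, w=2) → cum 2
  mile 11 (F, w=80) → cum 82
  mile 17 (C, w=45) → cum 127
  mile 40 (A, w=25) → cum 152
  mile 48 (E, w=100) → cum 252  ≥ 191 → median here
  mile 51 (B, w=60) → cum 312
  mile 57 (D, w=70) → cum 382
Optimal location: mile 48.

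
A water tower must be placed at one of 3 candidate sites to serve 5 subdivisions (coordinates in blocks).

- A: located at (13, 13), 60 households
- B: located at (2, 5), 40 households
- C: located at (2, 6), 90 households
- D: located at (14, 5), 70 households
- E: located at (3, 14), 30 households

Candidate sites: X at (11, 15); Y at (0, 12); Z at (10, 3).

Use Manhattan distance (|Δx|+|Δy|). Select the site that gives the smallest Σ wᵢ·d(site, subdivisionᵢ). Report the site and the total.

Z, total 3130 blocks

Total weighted distance at each candidate:
  X (11, 15): total = 3800
  Y (0, 12): total = 3540
  Z (10, 3): total = 3130
Minimum is at Z with total 3130 blocks.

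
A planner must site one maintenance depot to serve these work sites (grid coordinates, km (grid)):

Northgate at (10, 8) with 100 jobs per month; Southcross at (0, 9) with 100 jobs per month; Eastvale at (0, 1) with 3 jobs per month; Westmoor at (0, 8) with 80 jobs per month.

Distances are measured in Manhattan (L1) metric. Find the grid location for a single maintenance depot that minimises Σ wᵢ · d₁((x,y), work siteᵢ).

Manhattan distance separates: Σwᵢ(|x−xᵢ|+|y−yᵢ|) = Σwᵢ|x−xᵢ| + Σwᵢ|y−yᵢ|, so x and y are optimised independently as 1-D weighted medians.
Total weight W = 283; half = 141.5.
x-coordinate, sorted with cumulative weight:
  x=0 (Southcross, w=100) cum 100
  x=0 (Eastvale, w=3) cum 103
  x=0 (Westmoor, w=80) cum 183  ← median
  x=10 (Northgate, w=100) cum 283
⇒ x* = 0
y-coordinate, sorted with cumulative weight:
  y=1 (Eastvale, w=3) cum 3
  y=8 (Northgate, w=100) cum 103
  y=8 (Westmoor, w=80) cum 183  ← median
  y=9 (Southcross, w=100) cum 283
⇒ y* = 8

(0, 8)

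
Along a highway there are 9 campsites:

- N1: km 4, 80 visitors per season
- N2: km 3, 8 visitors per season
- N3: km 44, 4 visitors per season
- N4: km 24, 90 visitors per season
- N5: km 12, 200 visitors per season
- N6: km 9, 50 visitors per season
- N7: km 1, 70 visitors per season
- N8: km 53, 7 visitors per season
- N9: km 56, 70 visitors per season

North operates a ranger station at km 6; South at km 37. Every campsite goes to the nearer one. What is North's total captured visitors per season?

The indifferent point is the midpoint (6+37)/2 = 21.5; campsites left of it (closer to North at 6) go to North, those right go to South.
  N7 at 1 (w=70) → North
  N2 at 3 (w=8) → North
  N1 at 4 (w=80) → North
  N6 at 9 (w=50) → North
  N5 at 12 (w=200) → North
  N4 at 24 (w=90) → South
  N3 at 44 (w=4) → South
  N8 at 53 (w=7) → South
  N9 at 56 (w=70) → South
North captures 408; South captures 171.

408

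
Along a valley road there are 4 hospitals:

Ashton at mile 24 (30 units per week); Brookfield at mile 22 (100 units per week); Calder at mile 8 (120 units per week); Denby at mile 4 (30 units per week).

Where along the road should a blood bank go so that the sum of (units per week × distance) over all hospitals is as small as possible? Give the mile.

For a sum of weighted absolute distances on a line, the optimum is the weighted median (not the mean). Total weight W = 280; half-weight = 140.
Sort by position and accumulate weight:
  mile 4 (Denby, w=30) → cum 30
  mile 8 (Calder, w=120) → cum 150  ≥ 140 → median here
  mile 22 (Brookfield, w=100) → cum 250
  mile 24 (Ashton, w=30) → cum 280
Optimal location: mile 8.

x = 8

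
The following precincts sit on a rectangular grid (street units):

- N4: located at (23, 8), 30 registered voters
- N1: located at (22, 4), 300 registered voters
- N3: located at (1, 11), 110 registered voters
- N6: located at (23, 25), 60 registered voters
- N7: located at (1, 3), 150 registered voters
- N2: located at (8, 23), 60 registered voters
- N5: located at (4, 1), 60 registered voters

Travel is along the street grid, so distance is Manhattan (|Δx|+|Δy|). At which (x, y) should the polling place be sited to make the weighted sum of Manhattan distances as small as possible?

Manhattan distance separates: Σwᵢ(|x−xᵢ|+|y−yᵢ|) = Σwᵢ|x−xᵢ| + Σwᵢ|y−yᵢ|, so x and y are optimised independently as 1-D weighted medians.
Total weight W = 770; half = 385.
x-coordinate, sorted with cumulative weight:
  x=1 (N3, w=110) cum 110
  x=1 (N7, w=150) cum 260
  x=4 (N5, w=60) cum 320
  x=8 (N2, w=60) cum 380
  x=22 (N1, w=300) cum 680  ← median
  x=23 (N4, w=30) cum 710
  x=23 (N6, w=60) cum 770
⇒ x* = 22
y-coordinate, sorted with cumulative weight:
  y=1 (N5, w=60) cum 60
  y=3 (N7, w=150) cum 210
  y=4 (N1, w=300) cum 510  ← median
  y=8 (N4, w=30) cum 540
  y=11 (N3, w=110) cum 650
  y=23 (N2, w=60) cum 710
  y=25 (N6, w=60) cum 770
⇒ y* = 4

(22, 4)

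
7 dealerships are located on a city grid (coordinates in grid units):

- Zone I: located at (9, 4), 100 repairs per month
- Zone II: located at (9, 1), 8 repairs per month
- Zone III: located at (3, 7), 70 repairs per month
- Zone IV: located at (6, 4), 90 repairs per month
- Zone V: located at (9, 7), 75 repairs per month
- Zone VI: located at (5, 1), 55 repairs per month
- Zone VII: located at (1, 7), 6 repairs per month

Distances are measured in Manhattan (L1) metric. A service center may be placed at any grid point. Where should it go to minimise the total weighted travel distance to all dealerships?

Manhattan distance separates: Σwᵢ(|x−xᵢ|+|y−yᵢ|) = Σwᵢ|x−xᵢ| + Σwᵢ|y−yᵢ|, so x and y are optimised independently as 1-D weighted medians.
Total weight W = 404; half = 202.
x-coordinate, sorted with cumulative weight:
  x=1 (Zone VII, w=6) cum 6
  x=3 (Zone III, w=70) cum 76
  x=5 (Zone VI, w=55) cum 131
  x=6 (Zone IV, w=90) cum 221  ← median
  x=9 (Zone I, w=100) cum 321
  x=9 (Zone II, w=8) cum 329
  x=9 (Zone V, w=75) cum 404
⇒ x* = 6
y-coordinate, sorted with cumulative weight:
  y=1 (Zone II, w=8) cum 8
  y=1 (Zone VI, w=55) cum 63
  y=4 (Zone I, w=100) cum 163
  y=4 (Zone IV, w=90) cum 253  ← median
  y=7 (Zone III, w=70) cum 323
  y=7 (Zone V, w=75) cum 398
  y=7 (Zone VII, w=6) cum 404
⇒ y* = 4

(6, 4)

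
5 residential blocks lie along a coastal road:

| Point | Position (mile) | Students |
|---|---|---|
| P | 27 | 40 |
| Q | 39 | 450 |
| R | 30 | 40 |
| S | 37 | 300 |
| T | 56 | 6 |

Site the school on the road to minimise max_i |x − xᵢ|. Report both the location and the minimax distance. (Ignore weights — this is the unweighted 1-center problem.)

location 41.5, max distance 14.5

The 1-center on a line is the midpoint of the two extreme points: leftmost at 27, rightmost at 56.
Optimal location = (27 + 56)/2 = 41.5; maximum distance = (56 − 27)/2 = 14.5.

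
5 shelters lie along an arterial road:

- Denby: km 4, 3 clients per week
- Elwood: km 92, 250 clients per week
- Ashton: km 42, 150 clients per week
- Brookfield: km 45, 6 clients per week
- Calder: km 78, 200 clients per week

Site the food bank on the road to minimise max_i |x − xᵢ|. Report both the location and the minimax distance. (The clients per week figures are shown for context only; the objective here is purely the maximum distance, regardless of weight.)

The 1-center on a line is the midpoint of the two extreme points: leftmost at 4, rightmost at 92.
Optimal location = (4 + 92)/2 = 48; maximum distance = (92 − 4)/2 = 44.

location 48, max distance 44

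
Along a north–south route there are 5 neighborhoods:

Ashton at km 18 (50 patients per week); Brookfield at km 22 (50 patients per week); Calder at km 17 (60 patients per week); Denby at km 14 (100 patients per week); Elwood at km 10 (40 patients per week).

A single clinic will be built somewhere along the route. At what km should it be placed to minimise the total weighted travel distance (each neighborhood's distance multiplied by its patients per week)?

For a sum of weighted absolute distances on a line, the optimum is the weighted median (not the mean). Total weight W = 300; half-weight = 150.
Sort by position and accumulate weight:
  km 10 (Elwood, w=40) → cum 40
  km 14 (Denby, w=100) → cum 140
  km 17 (Calder, w=60) → cum 200  ≥ 150 → median here
  km 18 (Ashton, w=50) → cum 250
  km 22 (Brookfield, w=50) → cum 300
Optimal location: km 17.

x = 17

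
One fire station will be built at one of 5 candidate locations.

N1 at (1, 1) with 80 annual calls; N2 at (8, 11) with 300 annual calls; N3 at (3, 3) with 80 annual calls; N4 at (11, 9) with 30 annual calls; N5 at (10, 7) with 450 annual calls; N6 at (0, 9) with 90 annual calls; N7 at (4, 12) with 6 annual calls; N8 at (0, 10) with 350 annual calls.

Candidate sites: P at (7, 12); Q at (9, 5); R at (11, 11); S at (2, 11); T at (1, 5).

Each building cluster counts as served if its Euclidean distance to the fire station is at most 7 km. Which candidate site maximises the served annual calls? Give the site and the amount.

Coverage radius r = 7 km; a point is covered iff (Δx)²+(Δy)² ≤ 7² = 49.
  P (7, 12): covers {N2, N4, N5, N7} → 786
  Q (9, 5): covers {N2, N3, N4, N5} → 860
  R (11, 11): covers {N2, N4, N5} → 780
  S (2, 11): covers {N2, N6, N7, N8} → 746
  T (1, 5): covers {N1, N3, N6, N8} → 600
Maximum coverage at Q: 860 annual calls.

Q, covering 860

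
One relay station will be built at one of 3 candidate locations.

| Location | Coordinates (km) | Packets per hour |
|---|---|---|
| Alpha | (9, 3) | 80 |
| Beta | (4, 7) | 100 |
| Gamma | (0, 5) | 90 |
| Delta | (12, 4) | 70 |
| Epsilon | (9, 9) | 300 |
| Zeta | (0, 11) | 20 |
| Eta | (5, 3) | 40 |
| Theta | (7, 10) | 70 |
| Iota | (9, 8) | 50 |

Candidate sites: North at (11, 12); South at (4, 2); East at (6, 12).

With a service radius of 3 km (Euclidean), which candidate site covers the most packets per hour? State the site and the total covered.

Coverage radius r = 3 km; a point is covered iff (Δx)²+(Δy)² ≤ 3² = 9.
  North (11, 12): covers {none} → 0
  South (4, 2): covers {Eta} → 40
  East (6, 12): covers {Theta} → 70
Maximum coverage at East: 70 packets per hour.

East, covering 70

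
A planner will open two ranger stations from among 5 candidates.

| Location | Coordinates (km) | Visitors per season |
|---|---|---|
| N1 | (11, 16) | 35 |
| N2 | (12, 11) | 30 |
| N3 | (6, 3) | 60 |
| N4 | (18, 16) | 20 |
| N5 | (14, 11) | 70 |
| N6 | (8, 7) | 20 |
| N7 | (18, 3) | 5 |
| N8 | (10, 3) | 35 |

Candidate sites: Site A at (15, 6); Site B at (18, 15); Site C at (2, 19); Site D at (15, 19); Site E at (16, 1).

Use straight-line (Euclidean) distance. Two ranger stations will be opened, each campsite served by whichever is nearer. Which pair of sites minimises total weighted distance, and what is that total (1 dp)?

{Site A, Site D}, total 1727.6

Evaluate every pair (each demand assigned to the nearer of the two):
  {Site A, Site D}: total = 1727.6
  {Site A, Site B}: total = 1735.3
  {Site B, Site E}: total = 1927.2
  {Site A, Site C}: total = 2008.6
  {Site A, Site E}: total = 2046.5
  {Site D, Site E}: total = 2127.9
  {Site B, Site D}: total = 2646.4
  {Site B, Site C}: total = 2690.2
  {Site C, Site E}: total = 2719.1
  {Site C, Site D}: total = 3006.5
Best pair: {Site A, Site D} with total 1727.6.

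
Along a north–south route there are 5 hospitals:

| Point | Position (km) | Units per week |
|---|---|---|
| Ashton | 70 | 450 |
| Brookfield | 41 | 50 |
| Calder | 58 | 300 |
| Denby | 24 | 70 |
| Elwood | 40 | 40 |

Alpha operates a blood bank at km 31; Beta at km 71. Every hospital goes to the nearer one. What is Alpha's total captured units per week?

The indifferent point is the midpoint (31+71)/2 = 51; hospitals left of it (closer to Alpha at 31) go to Alpha, those right go to Beta.
  Denby at 24 (w=70) → Alpha
  Elwood at 40 (w=40) → Alpha
  Brookfield at 41 (w=50) → Alpha
  Calder at 58 (w=300) → Beta
  Ashton at 70 (w=450) → Beta
Alpha captures 160; Beta captures 750.

160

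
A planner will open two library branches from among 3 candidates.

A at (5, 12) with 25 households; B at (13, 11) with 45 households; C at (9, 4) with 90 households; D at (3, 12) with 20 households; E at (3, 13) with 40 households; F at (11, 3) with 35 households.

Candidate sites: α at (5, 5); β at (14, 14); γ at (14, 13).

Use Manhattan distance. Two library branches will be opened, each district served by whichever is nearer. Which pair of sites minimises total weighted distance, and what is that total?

{α, γ}, total 1620

Evaluate every pair (each demand assigned to the nearer of the two):
  {α, γ}: total = 1620
  {α, β}: total = 1665
  {β, γ}: total = 2780
Best pair: {α, γ} with total 1620.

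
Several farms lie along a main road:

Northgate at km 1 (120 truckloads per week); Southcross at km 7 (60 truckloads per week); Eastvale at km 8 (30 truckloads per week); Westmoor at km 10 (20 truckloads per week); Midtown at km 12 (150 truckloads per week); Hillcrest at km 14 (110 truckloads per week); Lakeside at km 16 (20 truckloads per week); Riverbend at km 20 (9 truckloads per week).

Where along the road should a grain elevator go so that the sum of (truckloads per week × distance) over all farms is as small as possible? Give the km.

x = 12

For a sum of weighted absolute distances on a line, the optimum is the weighted median (not the mean). Total weight W = 519; half-weight = 259.5.
Sort by position and accumulate weight:
  km 1 (Northgate, w=120) → cum 120
  km 7 (Southcross, w=60) → cum 180
  km 8 (Eastvale, w=30) → cum 210
  km 10 (Westmoor, w=20) → cum 230
  km 12 (Midtown, w=150) → cum 380  ≥ 259.5 → median here
  km 14 (Hillcrest, w=110) → cum 490
  km 16 (Lakeside, w=20) → cum 510
  km 20 (Riverbend, w=9) → cum 519
Optimal location: km 12.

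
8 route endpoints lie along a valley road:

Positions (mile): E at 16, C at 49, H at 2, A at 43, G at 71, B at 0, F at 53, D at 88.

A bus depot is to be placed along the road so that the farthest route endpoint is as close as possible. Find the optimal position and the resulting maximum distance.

The 1-center on a line is the midpoint of the two extreme points: leftmost at 0, rightmost at 88.
Optimal location = (0 + 88)/2 = 44; maximum distance = (88 − 0)/2 = 44.

location 44, max distance 44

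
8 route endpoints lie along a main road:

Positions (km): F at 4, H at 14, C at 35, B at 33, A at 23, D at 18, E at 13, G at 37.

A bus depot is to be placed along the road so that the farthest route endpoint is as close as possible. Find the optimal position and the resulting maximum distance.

The 1-center on a line is the midpoint of the two extreme points: leftmost at 4, rightmost at 37.
Optimal location = (4 + 37)/2 = 20.5; maximum distance = (37 − 4)/2 = 16.5.

location 20.5, max distance 16.5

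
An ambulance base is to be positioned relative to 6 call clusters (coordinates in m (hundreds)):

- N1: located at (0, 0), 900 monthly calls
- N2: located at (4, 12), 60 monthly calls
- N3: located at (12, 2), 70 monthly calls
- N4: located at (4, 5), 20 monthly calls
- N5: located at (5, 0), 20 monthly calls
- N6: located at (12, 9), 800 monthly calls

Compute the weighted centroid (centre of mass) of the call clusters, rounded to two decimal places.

The minimiser of Σwᵢ‖p−pᵢ‖² is the weighted centroid p* = (Σwᵢpᵢ)/(Σwᵢ).
Σwᵢ = 1870.
Σwᵢxᵢ = 900·0 + 60·4 + 70·12 + 20·4 + 20·5 + 800·12 = 10860.
Σwᵢyᵢ = 900·0 + 60·12 + 70·2 + 20·5 + 20·0 + 800·9 = 8160.
x* = 10860/1870 = 5.81, y* = 8160/1870 = 4.36.

(5.81, 4.36)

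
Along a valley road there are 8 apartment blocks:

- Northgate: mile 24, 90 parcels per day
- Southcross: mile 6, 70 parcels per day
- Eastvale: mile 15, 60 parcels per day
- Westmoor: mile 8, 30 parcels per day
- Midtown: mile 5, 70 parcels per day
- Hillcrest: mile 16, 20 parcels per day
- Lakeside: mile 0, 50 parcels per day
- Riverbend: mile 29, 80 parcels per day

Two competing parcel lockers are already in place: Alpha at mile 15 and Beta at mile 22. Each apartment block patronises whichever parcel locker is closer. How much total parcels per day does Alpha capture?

300

The indifferent point is the midpoint (15+22)/2 = 18.5; apartment blocks left of it (closer to Alpha at 15) go to Alpha, those right go to Beta.
  Lakeside at 0 (w=50) → Alpha
  Midtown at 5 (w=70) → Alpha
  Southcross at 6 (w=70) → Alpha
  Westmoor at 8 (w=30) → Alpha
  Eastvale at 15 (w=60) → Alpha
  Hillcrest at 16 (w=20) → Alpha
  Northgate at 24 (w=90) → Beta
  Riverbend at 29 (w=80) → Beta
Alpha captures 300; Beta captures 170.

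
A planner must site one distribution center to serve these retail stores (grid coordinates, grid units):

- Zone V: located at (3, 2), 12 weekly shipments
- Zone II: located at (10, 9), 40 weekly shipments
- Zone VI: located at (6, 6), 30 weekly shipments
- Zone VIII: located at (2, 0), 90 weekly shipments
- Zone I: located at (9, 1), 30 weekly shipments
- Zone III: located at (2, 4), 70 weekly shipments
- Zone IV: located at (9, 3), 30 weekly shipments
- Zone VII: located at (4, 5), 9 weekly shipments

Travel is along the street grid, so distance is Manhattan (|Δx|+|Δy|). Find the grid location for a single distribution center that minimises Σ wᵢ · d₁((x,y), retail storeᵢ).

(2, 3)

Manhattan distance separates: Σwᵢ(|x−xᵢ|+|y−yᵢ|) = Σwᵢ|x−xᵢ| + Σwᵢ|y−yᵢ|, so x and y are optimised independently as 1-D weighted medians.
Total weight W = 311; half = 155.5.
x-coordinate, sorted with cumulative weight:
  x=2 (Zone VIII, w=90) cum 90
  x=2 (Zone III, w=70) cum 160  ← median
  x=3 (Zone V, w=12) cum 172
  x=4 (Zone VII, w=9) cum 181
  x=6 (Zone VI, w=30) cum 211
  x=9 (Zone I, w=30) cum 241
  x=9 (Zone IV, w=30) cum 271
  x=10 (Zone II, w=40) cum 311
⇒ x* = 2
y-coordinate, sorted with cumulative weight:
  y=0 (Zone VIII, w=90) cum 90
  y=1 (Zone I, w=30) cum 120
  y=2 (Zone V, w=12) cum 132
  y=3 (Zone IV, w=30) cum 162  ← median
  y=4 (Zone III, w=70) cum 232
  y=5 (Zone VII, w=9) cum 241
  y=6 (Zone VI, w=30) cum 271
  y=9 (Zone II, w=40) cum 311
⇒ y* = 3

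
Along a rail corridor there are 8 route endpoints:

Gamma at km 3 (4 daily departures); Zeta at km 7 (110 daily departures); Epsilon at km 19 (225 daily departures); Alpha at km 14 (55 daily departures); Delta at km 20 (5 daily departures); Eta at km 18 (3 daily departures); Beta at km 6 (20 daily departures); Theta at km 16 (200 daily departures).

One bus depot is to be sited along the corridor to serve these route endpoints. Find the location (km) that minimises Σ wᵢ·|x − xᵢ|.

For a sum of weighted absolute distances on a line, the optimum is the weighted median (not the mean). Total weight W = 622; half-weight = 311.
Sort by position and accumulate weight:
  km 3 (Gamma, w=4) → cum 4
  km 6 (Beta, w=20) → cum 24
  km 7 (Zeta, w=110) → cum 134
  km 14 (Alpha, w=55) → cum 189
  km 16 (Theta, w=200) → cum 389  ≥ 311 → median here
  km 18 (Eta, w=3) → cum 392
  km 19 (Epsilon, w=225) → cum 617
  km 20 (Delta, w=5) → cum 622
Optimal location: km 16.

x = 16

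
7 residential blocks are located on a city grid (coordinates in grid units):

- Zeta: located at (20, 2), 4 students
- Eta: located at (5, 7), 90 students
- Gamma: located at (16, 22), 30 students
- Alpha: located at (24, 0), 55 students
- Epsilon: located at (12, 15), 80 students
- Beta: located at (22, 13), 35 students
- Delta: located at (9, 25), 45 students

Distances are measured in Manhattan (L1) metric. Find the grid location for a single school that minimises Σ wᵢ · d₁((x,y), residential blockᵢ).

Manhattan distance separates: Σwᵢ(|x−xᵢ|+|y−yᵢ|) = Σwᵢ|x−xᵢ| + Σwᵢ|y−yᵢ|, so x and y are optimised independently as 1-D weighted medians.
Total weight W = 339; half = 169.5.
x-coordinate, sorted with cumulative weight:
  x=5 (Eta, w=90) cum 90
  x=9 (Delta, w=45) cum 135
  x=12 (Epsilon, w=80) cum 215  ← median
  x=16 (Gamma, w=30) cum 245
  x=20 (Zeta, w=4) cum 249
  x=22 (Beta, w=35) cum 284
  x=24 (Alpha, w=55) cum 339
⇒ x* = 12
y-coordinate, sorted with cumulative weight:
  y=0 (Alpha, w=55) cum 55
  y=2 (Zeta, w=4) cum 59
  y=7 (Eta, w=90) cum 149
  y=13 (Beta, w=35) cum 184  ← median
  y=15 (Epsilon, w=80) cum 264
  y=22 (Gamma, w=30) cum 294
  y=25 (Delta, w=45) cum 339
⇒ y* = 13

(12, 13)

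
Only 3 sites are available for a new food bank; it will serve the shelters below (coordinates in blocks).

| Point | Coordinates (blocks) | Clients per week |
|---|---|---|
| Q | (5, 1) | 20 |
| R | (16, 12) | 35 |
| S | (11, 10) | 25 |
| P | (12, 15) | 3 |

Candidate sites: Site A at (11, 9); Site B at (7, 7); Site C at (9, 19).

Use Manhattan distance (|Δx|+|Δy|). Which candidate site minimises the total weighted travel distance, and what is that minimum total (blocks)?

Total weighted distance at each candidate:
  Site A (11, 9): total = 606
  Site B (7, 7): total = 864
  Site C (9, 19): total = 1226
Minimum is at Site A with total 606 blocks.

Site A, total 606 blocks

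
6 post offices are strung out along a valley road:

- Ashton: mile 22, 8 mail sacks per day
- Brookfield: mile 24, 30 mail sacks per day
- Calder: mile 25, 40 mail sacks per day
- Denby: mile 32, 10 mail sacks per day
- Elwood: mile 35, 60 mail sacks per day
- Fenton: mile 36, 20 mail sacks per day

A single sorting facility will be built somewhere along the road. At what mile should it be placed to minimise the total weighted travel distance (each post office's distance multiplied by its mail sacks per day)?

x = 32

For a sum of weighted absolute distances on a line, the optimum is the weighted median (not the mean). Total weight W = 168; half-weight = 84.
Sort by position and accumulate weight:
  mile 22 (Ashton, w=8) → cum 8
  mile 24 (Brookfield, w=30) → cum 38
  mile 25 (Calder, w=40) → cum 78
  mile 32 (Denby, w=10) → cum 88  ≥ 84 → median here
  mile 35 (Elwood, w=60) → cum 148
  mile 36 (Fenton, w=20) → cum 168
Optimal location: mile 32.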